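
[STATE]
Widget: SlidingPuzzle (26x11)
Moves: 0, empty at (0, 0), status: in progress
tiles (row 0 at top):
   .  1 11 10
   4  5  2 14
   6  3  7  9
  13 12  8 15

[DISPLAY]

┌────┬────┬────┬────┐     
│    │  1 │ 11 │ 10 │     
├────┼────┼────┼────┤     
│  4 │  5 │  2 │ 14 │     
├────┼────┼────┼────┤     
│  6 │  3 │  7 │  9 │     
├────┼────┼────┼────┤     
│ 13 │ 12 │  8 │ 15 │     
└────┴────┴────┴────┘     
Moves: 0                  
                          


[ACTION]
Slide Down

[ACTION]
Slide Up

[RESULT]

┌────┬────┬────┬────┐     
│  4 │  1 │ 11 │ 10 │     
├────┼────┼────┼────┤     
│    │  5 │  2 │ 14 │     
├────┼────┼────┼────┤     
│  6 │  3 │  7 │  9 │     
├────┼────┼────┼────┤     
│ 13 │ 12 │  8 │ 15 │     
└────┴────┴────┴────┘     
Moves: 1                  
                          


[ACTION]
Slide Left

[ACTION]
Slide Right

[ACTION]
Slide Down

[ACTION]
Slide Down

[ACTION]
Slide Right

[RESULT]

┌────┬────┬────┬────┐     
│    │  1 │ 11 │ 10 │     
├────┼────┼────┼────┤     
│  4 │  5 │  2 │ 14 │     
├────┼────┼────┼────┤     
│  6 │  3 │  7 │  9 │     
├────┼────┼────┼────┤     
│ 13 │ 12 │  8 │ 15 │     
└────┴────┴────┴────┘     
Moves: 4                  
                          


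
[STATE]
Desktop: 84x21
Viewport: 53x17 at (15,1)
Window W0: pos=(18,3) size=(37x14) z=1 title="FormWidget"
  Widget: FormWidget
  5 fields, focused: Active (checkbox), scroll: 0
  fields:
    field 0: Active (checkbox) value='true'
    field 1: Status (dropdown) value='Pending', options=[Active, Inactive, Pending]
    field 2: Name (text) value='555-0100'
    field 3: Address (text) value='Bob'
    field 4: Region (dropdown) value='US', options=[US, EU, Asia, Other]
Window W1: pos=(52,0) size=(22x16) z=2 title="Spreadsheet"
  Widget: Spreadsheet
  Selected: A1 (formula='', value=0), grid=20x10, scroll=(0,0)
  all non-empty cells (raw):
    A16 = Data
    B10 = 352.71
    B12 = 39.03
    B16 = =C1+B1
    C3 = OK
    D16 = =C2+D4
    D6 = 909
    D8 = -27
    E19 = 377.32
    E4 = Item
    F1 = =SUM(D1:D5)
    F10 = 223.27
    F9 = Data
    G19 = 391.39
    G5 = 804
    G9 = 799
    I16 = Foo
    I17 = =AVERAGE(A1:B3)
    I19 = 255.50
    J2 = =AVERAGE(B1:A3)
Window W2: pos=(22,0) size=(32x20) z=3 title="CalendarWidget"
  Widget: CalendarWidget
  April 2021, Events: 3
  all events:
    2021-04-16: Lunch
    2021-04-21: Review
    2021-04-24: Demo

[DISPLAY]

       ┃ CalendarWidget               ┃Spreadsheet   
       ┠──────────────────────────────┨──────────────
   ┏━━━┃          April 2021          ┃1:            
   ┃ Fo┃Mo Tu We Th Fr Sa Su          ┃      A       
   ┠───┃          1  2  3  4          ┃--------------
   ┃> A┃ 5  6  7  8  9 10 11          ┃ 1      [0]   
   ┃  S┃12 13 14 15 16* 17 18         ┃ 2        0   
   ┃  N┃19 20 21* 22 23 24* 25        ┃ 3        0   
   ┃  A┃26 27 28 29 30                ┃ 4        0   
   ┃  R┃                              ┃ 5        0   
   ┃   ┃                              ┃ 6        0   
   ┃   ┃                              ┃ 7        0   
   ┃   ┃                              ┃ 8        0   
   ┃   ┃                              ┃ 9        0   
   ┃   ┃                              ┃━━━━━━━━━━━━━━
   ┗━━━┃                              ┃┛             
       ┃                              ┃              


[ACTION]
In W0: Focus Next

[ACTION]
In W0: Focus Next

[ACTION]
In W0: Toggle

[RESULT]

       ┃ CalendarWidget               ┃Spreadsheet   
       ┠──────────────────────────────┨──────────────
   ┏━━━┃          April 2021          ┃1:            
   ┃ Fo┃Mo Tu We Th Fr Sa Su          ┃      A       
   ┠───┃          1  2  3  4          ┃--------------
   ┃  A┃ 5  6  7  8  9 10 11          ┃ 1      [0]   
   ┃  S┃12 13 14 15 16* 17 18         ┃ 2        0   
   ┃> N┃19 20 21* 22 23 24* 25        ┃ 3        0   
   ┃  A┃26 27 28 29 30                ┃ 4        0   
   ┃  R┃                              ┃ 5        0   
   ┃   ┃                              ┃ 6        0   
   ┃   ┃                              ┃ 7        0   
   ┃   ┃                              ┃ 8        0   
   ┃   ┃                              ┃ 9        0   
   ┃   ┃                              ┃━━━━━━━━━━━━━━
   ┗━━━┃                              ┃┛             
       ┃                              ┃              


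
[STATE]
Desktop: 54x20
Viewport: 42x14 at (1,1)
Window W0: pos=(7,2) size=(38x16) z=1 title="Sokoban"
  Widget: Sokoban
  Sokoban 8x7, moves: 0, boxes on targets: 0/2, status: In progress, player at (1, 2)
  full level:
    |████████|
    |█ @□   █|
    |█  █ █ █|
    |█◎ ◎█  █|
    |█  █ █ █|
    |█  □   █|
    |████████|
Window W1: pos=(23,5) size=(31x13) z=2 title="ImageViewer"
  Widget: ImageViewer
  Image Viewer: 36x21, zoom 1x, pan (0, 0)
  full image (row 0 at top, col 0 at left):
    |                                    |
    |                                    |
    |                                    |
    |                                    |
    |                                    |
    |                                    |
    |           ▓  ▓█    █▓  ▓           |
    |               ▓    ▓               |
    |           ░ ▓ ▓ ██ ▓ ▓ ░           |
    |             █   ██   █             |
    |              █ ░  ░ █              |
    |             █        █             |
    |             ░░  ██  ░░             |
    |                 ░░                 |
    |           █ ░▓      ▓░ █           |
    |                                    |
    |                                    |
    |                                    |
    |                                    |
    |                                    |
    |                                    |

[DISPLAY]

                                          
      ┏━━━━━━━━━━━━━━━━━━━━━━━━━━━━━━━━━━━
      ┃ Sokoban                           
      ┠───────────────────────────────────
      ┃████████       ┏━━━━━━━━━━━━━━━━━━━
      ┃█ @□   █       ┃ ImageViewer       
      ┃█  █ █ █       ┠───────────────────
      ┃█◎ ◎█  █       ┃                   
      ┃█  █ █ █       ┃                   
      ┃█  □   █       ┃                   
      ┃████████       ┃                   
      ┃Moves: 0  0/2  ┃                   
      ┃               ┃                   
      ┃               ┃           ▓  ▓█   


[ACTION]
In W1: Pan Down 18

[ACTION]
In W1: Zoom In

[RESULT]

                                          
      ┏━━━━━━━━━━━━━━━━━━━━━━━━━━━━━━━━━━━
      ┃ Sokoban                           
      ┠───────────────────────────────────
      ┃████████       ┏━━━━━━━━━━━━━━━━━━━
      ┃█ @□   █       ┃ ImageViewer       
      ┃█  █ █ █       ┠───────────────────
      ┃█◎ ◎█  █       ┃                   
      ┃█  █ █ █       ┃                   
      ┃█  □   █       ┃                   
      ┃████████       ┃                   
      ┃Moves: 0  0/2  ┃                   
      ┃               ┃                   
      ┃               ┃                   


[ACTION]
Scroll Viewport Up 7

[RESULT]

                                          
                                          
      ┏━━━━━━━━━━━━━━━━━━━━━━━━━━━━━━━━━━━
      ┃ Sokoban                           
      ┠───────────────────────────────────
      ┃████████       ┏━━━━━━━━━━━━━━━━━━━
      ┃█ @□   █       ┃ ImageViewer       
      ┃█  █ █ █       ┠───────────────────
      ┃█◎ ◎█  █       ┃                   
      ┃█  █ █ █       ┃                   
      ┃█  □   █       ┃                   
      ┃████████       ┃                   
      ┃Moves: 0  0/2  ┃                   
      ┃               ┃                   


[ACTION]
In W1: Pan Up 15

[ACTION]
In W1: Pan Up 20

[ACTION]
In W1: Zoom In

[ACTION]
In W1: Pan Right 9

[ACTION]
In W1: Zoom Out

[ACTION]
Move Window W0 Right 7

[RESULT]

                                          
                                          
             ┏━━━━━━━━━━━━━━━━━━━━━━━━━━━━
             ┃ Sokoban                    
             ┠────────────────────────────
             ┃████████┏━━━━━━━━━━━━━━━━━━━
             ┃█ @□   █┃ ImageViewer       
             ┃█  █ █ █┠───────────────────
             ┃█◎ ◎█  █┃                   
             ┃█  █ █ █┃                   
             ┃█  □   █┃                   
             ┃████████┃                   
             ┃Moves: 0┃                   
             ┃        ┃                   


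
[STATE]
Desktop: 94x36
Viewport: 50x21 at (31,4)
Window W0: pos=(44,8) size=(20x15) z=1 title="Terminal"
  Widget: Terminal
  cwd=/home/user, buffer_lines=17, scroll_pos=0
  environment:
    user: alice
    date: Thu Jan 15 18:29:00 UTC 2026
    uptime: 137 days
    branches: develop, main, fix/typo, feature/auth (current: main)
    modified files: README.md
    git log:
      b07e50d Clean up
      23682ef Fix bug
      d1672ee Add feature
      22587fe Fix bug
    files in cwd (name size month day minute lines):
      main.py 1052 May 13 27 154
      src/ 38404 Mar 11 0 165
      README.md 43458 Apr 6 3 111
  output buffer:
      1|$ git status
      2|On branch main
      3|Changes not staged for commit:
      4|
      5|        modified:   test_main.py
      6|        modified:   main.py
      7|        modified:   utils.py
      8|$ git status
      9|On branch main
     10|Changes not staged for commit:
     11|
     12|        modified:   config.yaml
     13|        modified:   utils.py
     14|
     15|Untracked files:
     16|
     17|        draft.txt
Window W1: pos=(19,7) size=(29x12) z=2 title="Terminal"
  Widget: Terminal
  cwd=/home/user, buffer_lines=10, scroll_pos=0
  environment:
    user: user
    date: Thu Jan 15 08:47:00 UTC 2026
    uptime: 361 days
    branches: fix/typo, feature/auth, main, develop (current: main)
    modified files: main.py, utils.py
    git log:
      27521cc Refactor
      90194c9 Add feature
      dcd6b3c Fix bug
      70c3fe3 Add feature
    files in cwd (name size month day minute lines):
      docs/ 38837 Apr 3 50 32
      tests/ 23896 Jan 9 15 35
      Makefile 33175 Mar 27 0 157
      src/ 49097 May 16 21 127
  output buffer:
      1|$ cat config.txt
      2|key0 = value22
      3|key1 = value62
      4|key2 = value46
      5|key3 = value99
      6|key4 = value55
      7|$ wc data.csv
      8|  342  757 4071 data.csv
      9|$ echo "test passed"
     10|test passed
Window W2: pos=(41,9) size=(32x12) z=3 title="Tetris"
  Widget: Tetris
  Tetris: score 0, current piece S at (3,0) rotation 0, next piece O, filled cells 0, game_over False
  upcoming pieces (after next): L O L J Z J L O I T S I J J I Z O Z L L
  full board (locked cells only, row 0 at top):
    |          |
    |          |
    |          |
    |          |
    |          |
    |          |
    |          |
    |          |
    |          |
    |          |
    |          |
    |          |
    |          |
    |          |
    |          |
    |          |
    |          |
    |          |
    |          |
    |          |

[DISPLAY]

                                                  
                                                  
                                                  
━━━━━━━━━━━━━━━━┓                                 
                ┃━━━━━━━━━━━━━━━┓                 
──────────┏━━━━━━━━━━━━━━━━━━━━━━━━━━━━━━┓        
g.txt     ┃ Tetris                       ┃        
e22       ┠──────────────────────────────┨        
e62       ┃          │Next:              ┃        
e46       ┃          │▓▓                 ┃        
e99       ┃          │▓▓                 ┃        
e55       ┃          │                   ┃        
sv        ┃          │                   ┃        
4071 data.┃          │                   ┃        
━━━━━━━━━━┃          │Score:             ┃        
          ┃          │0                  ┃        
          ┗━━━━━━━━━━━━━━━━━━━━━━━━━━━━━━┛        
             ┃                  ┃                 
             ┗━━━━━━━━━━━━━━━━━━┛                 
                                                  
                                                  


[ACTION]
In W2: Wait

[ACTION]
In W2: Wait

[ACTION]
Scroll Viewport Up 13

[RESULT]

                                                  
                                                  
                                                  
                                                  
                                                  
                                                  
                                                  
━━━━━━━━━━━━━━━━┓                                 
                ┃━━━━━━━━━━━━━━━┓                 
──────────┏━━━━━━━━━━━━━━━━━━━━━━━━━━━━━━┓        
g.txt     ┃ Tetris                       ┃        
e22       ┠──────────────────────────────┨        
e62       ┃          │Next:              ┃        
e46       ┃          │▓▓                 ┃        
e99       ┃          │▓▓                 ┃        
e55       ┃          │                   ┃        
sv        ┃          │                   ┃        
4071 data.┃          │                   ┃        
━━━━━━━━━━┃          │Score:             ┃        
          ┃          │0                  ┃        
          ┗━━━━━━━━━━━━━━━━━━━━━━━━━━━━━━┛        


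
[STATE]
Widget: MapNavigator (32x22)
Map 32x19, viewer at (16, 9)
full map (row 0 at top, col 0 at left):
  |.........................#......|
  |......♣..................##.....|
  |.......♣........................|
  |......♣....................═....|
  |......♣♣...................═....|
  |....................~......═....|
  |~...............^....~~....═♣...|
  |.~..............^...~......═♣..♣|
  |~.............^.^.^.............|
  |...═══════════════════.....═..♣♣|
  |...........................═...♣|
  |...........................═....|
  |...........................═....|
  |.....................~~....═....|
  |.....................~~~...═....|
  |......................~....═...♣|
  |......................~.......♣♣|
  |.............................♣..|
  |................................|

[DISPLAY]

                                
                                
.........................#......
......♣..................##.....
.......♣........................
......♣....................═....
......♣♣...................═....
....................~......═....
~...............^....~~....═♣...
.~..............^...~......═♣..♣
~.............^.^.^.............
...═════════════@═════.....═..♣♣
...........................═...♣
...........................═....
...........................═....
.....................~~....═....
.....................~~~...═....
......................~....═...♣
......................~.......♣♣
.............................♣..
................................
                                


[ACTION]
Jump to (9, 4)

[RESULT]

                                
                                
                                
                                
                                
                                
                                
       .........................
       ......♣..................
       .......♣.................
       ......♣..................
       ......♣♣.@...............
       ....................~....
       ~...............^....~~..
       .~..............^...~....
       ~.............^.^.^......
       ...═══════════════════...
       .........................
       .........................
       .........................
       .....................~~..
       .....................~~~.


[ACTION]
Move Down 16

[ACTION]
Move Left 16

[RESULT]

                .~..............
                ~.............^.
                ...═════════════
                ................
                ................
                ................
                ................
                ................
                ................
                ................
                ................
                @...............
                                
                                
                                
                                
                                
                                
                                
                                
                                
                                


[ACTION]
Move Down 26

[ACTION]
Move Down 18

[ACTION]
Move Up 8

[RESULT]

                                
                ................
                ......♣.........
                .......♣........
                ......♣.........
                ......♣♣........
                ................
                ~...............
                .~..............
                ~.............^.
                ...═════════════
                @...............
                ................
                ................
                ................
                ................
                ................
                ................
                ................
                ................
                                
                                


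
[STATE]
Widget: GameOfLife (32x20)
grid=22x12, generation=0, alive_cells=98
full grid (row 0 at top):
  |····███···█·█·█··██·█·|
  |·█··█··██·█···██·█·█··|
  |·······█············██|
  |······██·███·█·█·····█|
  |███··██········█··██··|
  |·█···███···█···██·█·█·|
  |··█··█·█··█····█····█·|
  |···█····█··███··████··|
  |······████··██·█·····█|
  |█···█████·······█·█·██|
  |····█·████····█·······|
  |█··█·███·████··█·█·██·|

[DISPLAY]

Gen: 0                          
····███···█·█·█··██·█·          
·█··█··██·█···██·█·█··          
·······█············██          
······██·███·█·█·····█          
███··██········█··██··          
·█···███···█···██·█·█·          
··█··█·█··█····█····█·          
···█····█··███··████··          
······████··██·█·····█          
█···█████·······█·█·██          
····█·████····█·······          
█··█·███·████··█·█·██·          
                                
                                
                                
                                
                                
                                
                                


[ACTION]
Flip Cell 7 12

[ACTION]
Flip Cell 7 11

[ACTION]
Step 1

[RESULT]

Gen: 1                          
····████·█·█·███████··          
····█··███·█·█████·█·█          
···········█···██···██          
·█···█·██·█···█····█·█          
███·····█··██··█·████·          
█···█··█······█████·█·          
··█·██·██·····██····█·          
············██·██████·          
····█····█··████·····█          
····█········███····██          
···█·······█···████··█          
····██···███··········          
                                
                                
                                
                                
                                
                                
                                


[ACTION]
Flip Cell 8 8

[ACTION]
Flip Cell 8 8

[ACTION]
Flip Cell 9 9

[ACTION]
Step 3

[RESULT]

Gen: 4                          
····████···███······█·          
····█··█···████···██·█          
·█···███······██··█··█          
█·█···········██··█··█          
··██········███·······          
··██········██········          
··██····██············          
·················█····          
···█··················          
···█·█····██·······██·          
···█·█···█··█···█·███·          
····█·····███···█·····          
                                
                                
                                
                                
                                
                                
                                


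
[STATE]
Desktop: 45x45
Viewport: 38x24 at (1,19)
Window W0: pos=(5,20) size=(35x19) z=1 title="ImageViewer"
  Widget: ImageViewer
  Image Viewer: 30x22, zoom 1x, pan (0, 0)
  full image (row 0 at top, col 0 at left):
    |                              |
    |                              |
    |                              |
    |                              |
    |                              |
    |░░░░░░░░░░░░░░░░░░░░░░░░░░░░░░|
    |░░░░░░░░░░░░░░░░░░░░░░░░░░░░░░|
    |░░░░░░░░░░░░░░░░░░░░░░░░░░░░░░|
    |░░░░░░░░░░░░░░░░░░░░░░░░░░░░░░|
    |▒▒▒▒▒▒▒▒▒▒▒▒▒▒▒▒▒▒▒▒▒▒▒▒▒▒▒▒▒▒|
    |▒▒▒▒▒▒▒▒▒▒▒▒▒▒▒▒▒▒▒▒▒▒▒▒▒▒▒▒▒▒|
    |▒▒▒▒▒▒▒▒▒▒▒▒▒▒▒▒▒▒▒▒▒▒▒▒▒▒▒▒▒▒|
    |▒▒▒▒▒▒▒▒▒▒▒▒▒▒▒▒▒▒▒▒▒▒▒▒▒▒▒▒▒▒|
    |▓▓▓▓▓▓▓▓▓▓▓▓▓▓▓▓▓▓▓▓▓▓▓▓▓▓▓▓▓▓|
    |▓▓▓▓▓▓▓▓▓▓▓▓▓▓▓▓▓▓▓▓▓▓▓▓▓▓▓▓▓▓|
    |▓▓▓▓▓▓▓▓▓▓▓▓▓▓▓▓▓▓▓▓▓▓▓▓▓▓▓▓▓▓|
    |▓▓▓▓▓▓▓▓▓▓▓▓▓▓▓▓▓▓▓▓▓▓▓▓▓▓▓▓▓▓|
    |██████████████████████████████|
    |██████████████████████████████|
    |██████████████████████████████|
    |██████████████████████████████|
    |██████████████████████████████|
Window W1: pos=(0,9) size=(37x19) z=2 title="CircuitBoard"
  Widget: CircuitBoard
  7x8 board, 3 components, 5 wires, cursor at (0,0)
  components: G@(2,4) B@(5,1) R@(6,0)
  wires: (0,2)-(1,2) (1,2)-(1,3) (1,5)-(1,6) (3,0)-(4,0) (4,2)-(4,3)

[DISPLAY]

3   ·                              ┃  
    │                              ┃━━
4   ·       · ─ ·                  ┃  
                                   ┃──
5       B                          ┃  
                                   ┃  
6   R                              ┃  
                                   ┃  
━━━━━━━━━━━━━━━━━━━━━━━━━━━━━━━━━━━┛  
    ┃░░░░░░░░░░░░░░░░░░░░░░░░░░░░░░   
    ┃░░░░░░░░░░░░░░░░░░░░░░░░░░░░░░   
    ┃░░░░░░░░░░░░░░░░░░░░░░░░░░░░░░   
    ┃░░░░░░░░░░░░░░░░░░░░░░░░░░░░░░   
    ┃▒▒▒▒▒▒▒▒▒▒▒▒▒▒▒▒▒▒▒▒▒▒▒▒▒▒▒▒▒▒   
    ┃▒▒▒▒▒▒▒▒▒▒▒▒▒▒▒▒▒▒▒▒▒▒▒▒▒▒▒▒▒▒   
    ┃▒▒▒▒▒▒▒▒▒▒▒▒▒▒▒▒▒▒▒▒▒▒▒▒▒▒▒▒▒▒   
    ┃▒▒▒▒▒▒▒▒▒▒▒▒▒▒▒▒▒▒▒▒▒▒▒▒▒▒▒▒▒▒   
    ┃▓▓▓▓▓▓▓▓▓▓▓▓▓▓▓▓▓▓▓▓▓▓▓▓▓▓▓▓▓▓   
    ┃▓▓▓▓▓▓▓▓▓▓▓▓▓▓▓▓▓▓▓▓▓▓▓▓▓▓▓▓▓▓   
    ┗━━━━━━━━━━━━━━━━━━━━━━━━━━━━━━━━━
                                      
                                      
                                      
                                      


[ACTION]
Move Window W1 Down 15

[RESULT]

                                      
    ┏━━━━━━━━━━━━━━━━━━━━━━━━━━━━━━━━━
    ┃ ImageViewer                     
    ┠─────────────────────────────────
    ┃                                 
━━━━━━━━━━━━━━━━━━━━━━━━━━━━━━━━━━━┓  
 CircuitBoard                      ┃  
───────────────────────────────────┨  
   0 1 2 3 4 5 6                   ┃  
0  [.]      ·                      ┃  
            │                      ┃  
1           · ─ ·       · ─ ·      ┃  
                                   ┃  
2                   G              ┃  
                                   ┃  
3   ·                              ┃  
    │                              ┃  
4   ·       · ─ ·                  ┃  
                                   ┃  
5       B                          ┃━━
                                   ┃  
6   R                              ┃  
                                   ┃  
━━━━━━━━━━━━━━━━━━━━━━━━━━━━━━━━━━━┛  


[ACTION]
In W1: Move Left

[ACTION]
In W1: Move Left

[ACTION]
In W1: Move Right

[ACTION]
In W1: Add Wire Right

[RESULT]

                                      
    ┏━━━━━━━━━━━━━━━━━━━━━━━━━━━━━━━━━
    ┃ ImageViewer                     
    ┠─────────────────────────────────
    ┃                                 
━━━━━━━━━━━━━━━━━━━━━━━━━━━━━━━━━━━┓  
 CircuitBoard                      ┃  
───────────────────────────────────┨  
   0 1 2 3 4 5 6                   ┃  
0      [.]─ ·                      ┃  
            │                      ┃  
1           · ─ ·       · ─ ·      ┃  
                                   ┃  
2                   G              ┃  
                                   ┃  
3   ·                              ┃  
    │                              ┃  
4   ·       · ─ ·                  ┃  
                                   ┃  
5       B                          ┃━━
                                   ┃  
6   R                              ┃  
                                   ┃  
━━━━━━━━━━━━━━━━━━━━━━━━━━━━━━━━━━━┛  


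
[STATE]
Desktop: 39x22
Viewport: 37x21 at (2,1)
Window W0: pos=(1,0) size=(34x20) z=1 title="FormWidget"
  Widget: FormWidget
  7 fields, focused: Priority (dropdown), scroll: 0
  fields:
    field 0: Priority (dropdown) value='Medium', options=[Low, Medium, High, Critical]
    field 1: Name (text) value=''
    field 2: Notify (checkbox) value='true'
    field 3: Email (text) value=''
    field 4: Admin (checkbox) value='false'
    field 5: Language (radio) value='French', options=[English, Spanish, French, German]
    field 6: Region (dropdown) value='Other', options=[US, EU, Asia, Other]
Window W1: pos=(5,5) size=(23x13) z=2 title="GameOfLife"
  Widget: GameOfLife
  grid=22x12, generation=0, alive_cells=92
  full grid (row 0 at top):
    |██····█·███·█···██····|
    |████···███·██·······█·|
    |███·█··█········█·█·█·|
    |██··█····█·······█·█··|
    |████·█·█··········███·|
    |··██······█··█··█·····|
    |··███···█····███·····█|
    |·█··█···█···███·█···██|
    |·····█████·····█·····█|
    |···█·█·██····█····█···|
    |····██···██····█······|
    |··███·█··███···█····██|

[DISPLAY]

 FormWidget                     ┃    
────────────────────────────────┨    
> Priority:   [Medium         ▼]┃    
  Name:       [                ]┃    
  N┏━━━━━━━━━━━━━━━━━━━━━┓      ┃    
  E┃ GameOfLife          ┃     ]┃    
  A┠─────────────────────┨      ┃    
  L┃Gen: 0               ┃ ( ) S┃    
  R┃███·█··█········█·█·█┃    ▼]┃    
   ┃██··█····█·······█·█·┃      ┃    
   ┃████·█·█··········███┃      ┃    
   ┃··██······█··█··█····┃      ┃    
   ┃··███···█····███·····┃      ┃    
   ┃·█··█···█···███·█···█┃      ┃    
   ┃·····█████·····█·····┃      ┃    
   ┃···█·█·██····█····█··┃      ┃    
   ┗━━━━━━━━━━━━━━━━━━━━━┛      ┃    
                                ┃    
━━━━━━━━━━━━━━━━━━━━━━━━━━━━━━━━┛    
                                     
                                     


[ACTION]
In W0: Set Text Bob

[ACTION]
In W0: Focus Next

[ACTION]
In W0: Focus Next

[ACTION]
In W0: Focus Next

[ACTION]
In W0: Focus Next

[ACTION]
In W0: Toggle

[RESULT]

 FormWidget                     ┃    
────────────────────────────────┨    
  Priority:   [Medium         ▼]┃    
  Name:       [                ]┃    
  N┏━━━━━━━━━━━━━━━━━━━━━┓      ┃    
  E┃ GameOfLife          ┃     ]┃    
> A┠─────────────────────┨      ┃    
  L┃Gen: 0               ┃ ( ) S┃    
  R┃███·█··█········█·█·█┃    ▼]┃    
   ┃██··█····█·······█·█·┃      ┃    
   ┃████·█·█··········███┃      ┃    
   ┃··██······█··█··█····┃      ┃    
   ┃··███···█····███·····┃      ┃    
   ┃·█··█···█···███·█···█┃      ┃    
   ┃·····█████·····█·····┃      ┃    
   ┃···█·█·██····█····█··┃      ┃    
   ┗━━━━━━━━━━━━━━━━━━━━━┛      ┃    
                                ┃    
━━━━━━━━━━━━━━━━━━━━━━━━━━━━━━━━┛    
                                     
                                     


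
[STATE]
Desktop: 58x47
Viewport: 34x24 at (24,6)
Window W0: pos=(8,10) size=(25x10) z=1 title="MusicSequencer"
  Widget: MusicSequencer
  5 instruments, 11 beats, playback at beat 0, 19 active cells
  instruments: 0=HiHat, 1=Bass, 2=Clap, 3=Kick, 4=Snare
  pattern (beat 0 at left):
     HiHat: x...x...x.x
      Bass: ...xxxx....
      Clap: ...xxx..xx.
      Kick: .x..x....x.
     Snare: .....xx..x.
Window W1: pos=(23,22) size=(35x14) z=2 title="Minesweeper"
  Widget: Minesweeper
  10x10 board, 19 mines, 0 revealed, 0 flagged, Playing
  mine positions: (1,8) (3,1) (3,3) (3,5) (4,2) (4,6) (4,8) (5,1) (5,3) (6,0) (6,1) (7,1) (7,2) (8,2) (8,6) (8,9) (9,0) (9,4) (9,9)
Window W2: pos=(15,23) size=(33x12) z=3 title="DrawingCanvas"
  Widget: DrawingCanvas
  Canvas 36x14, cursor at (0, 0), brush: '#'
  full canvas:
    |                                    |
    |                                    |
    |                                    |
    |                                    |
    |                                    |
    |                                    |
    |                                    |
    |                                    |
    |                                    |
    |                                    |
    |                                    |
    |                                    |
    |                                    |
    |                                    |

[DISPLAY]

                                  
                                  
                                  
                                  
━━━━━━━━┓                         
        ┃                         
────────┨                         
90      ┃                         
·█      ┃                         
··      ┃                         
█·      ┃                         
█·      ┃                         
█·      ┃                         
━━━━━━━━┛                         
                                  
                                  
━━━━━━━━━━━━━━━━━━━━━━━━━━━━━━━━━┓
━━━━━━━━━━━━━━━━━━━━━━━┓         ┃
Canvas                 ┃─────────┨
───────────────────────┨         ┃
                       ┃         ┃
                       ┃         ┃
                       ┃         ┃
                       ┃         ┃


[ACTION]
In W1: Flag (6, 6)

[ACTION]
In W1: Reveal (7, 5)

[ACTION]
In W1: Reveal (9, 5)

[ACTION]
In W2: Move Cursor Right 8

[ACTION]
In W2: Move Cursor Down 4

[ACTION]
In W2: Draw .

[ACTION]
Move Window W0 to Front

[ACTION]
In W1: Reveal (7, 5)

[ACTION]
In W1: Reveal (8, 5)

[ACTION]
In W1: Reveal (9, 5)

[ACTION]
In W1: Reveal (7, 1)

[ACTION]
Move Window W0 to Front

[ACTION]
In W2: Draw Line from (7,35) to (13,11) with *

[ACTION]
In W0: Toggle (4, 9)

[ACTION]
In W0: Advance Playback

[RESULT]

                                  
                                  
                                  
                                  
━━━━━━━━┓                         
        ┃                         
────────┨                         
90      ┃                         
·█      ┃                         
··      ┃                         
█·      ┃                         
█·      ┃                         
··      ┃                         
━━━━━━━━┛                         
                                  
                                  
━━━━━━━━━━━━━━━━━━━━━━━━━━━━━━━━━┓
━━━━━━━━━━━━━━━━━━━━━━━┓         ┃
Canvas                 ┃─────────┨
───────────────────────┨         ┃
                       ┃         ┃
                       ┃         ┃
                       ┃         ┃
                       ┃         ┃


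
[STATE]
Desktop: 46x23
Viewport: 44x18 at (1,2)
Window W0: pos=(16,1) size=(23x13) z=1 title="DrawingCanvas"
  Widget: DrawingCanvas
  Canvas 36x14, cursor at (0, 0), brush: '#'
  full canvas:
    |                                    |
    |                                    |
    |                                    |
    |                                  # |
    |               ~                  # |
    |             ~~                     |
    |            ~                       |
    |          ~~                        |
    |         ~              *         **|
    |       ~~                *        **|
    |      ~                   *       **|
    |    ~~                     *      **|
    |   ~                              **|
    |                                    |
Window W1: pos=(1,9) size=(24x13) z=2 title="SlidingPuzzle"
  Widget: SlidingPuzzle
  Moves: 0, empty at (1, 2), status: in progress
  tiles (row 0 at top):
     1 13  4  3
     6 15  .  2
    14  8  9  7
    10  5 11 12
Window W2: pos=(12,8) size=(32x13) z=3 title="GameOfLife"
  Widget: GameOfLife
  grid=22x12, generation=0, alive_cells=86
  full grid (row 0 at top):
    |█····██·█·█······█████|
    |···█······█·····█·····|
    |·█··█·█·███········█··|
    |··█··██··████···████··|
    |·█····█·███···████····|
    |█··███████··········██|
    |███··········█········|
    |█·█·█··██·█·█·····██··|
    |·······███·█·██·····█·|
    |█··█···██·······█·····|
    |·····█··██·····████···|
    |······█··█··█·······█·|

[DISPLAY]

               ┃ DrawingCanvas       ┃      
               ┠─────────────────────┨      
               ┃+                    ┃      
               ┃                     ┃      
               ┃                     ┃      
               ┃                     ┃      
           ┏━━━━━━━━━━━━━━━━━━━━━━━━━━━━━━┓ 
┏━━━━━━━━━━┃ GameOfLife                   ┃ 
┃ SlidingPu┠──────────────────────────────┨ 
┠──────────┃Gen: 0                        ┃ 
┃┌────┬────┃·█··█·█·███········█··        ┃ 
┃│  1 │ 13 ┃··█··██··████···████··        ┃ 
┃├────┼────┃·█····█·███···████····        ┃ 
┃│  6 │ 15 ┃█··███████··········██        ┃ 
┃├────┼────┃███··········█········        ┃ 
┃│ 14 │  8 ┃█·█·█··██·█·█·····██··        ┃ 
┃├────┼────┃·······███·█·██·····█·        ┃ 
┃│ 10 │  5 ┃█··█···██·······█·····        ┃ 


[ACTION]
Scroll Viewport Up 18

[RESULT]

                                            
               ┏━━━━━━━━━━━━━━━━━━━━━┓      
               ┃ DrawingCanvas       ┃      
               ┠─────────────────────┨      
               ┃+                    ┃      
               ┃                     ┃      
               ┃                     ┃      
               ┃                     ┃      
           ┏━━━━━━━━━━━━━━━━━━━━━━━━━━━━━━┓ 
┏━━━━━━━━━━┃ GameOfLife                   ┃ 
┃ SlidingPu┠──────────────────────────────┨ 
┠──────────┃Gen: 0                        ┃ 
┃┌────┬────┃·█··█·█·███········█··        ┃ 
┃│  1 │ 13 ┃··█··██··████···████··        ┃ 
┃├────┼────┃·█····█·███···████····        ┃ 
┃│  6 │ 15 ┃█··███████··········██        ┃ 
┃├────┼────┃███··········█········        ┃ 
┃│ 14 │  8 ┃█·█·█··██·█·█·····██··        ┃ 


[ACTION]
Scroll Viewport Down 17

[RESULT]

               ┃                     ┃      
               ┃                     ┃      
               ┃                     ┃      
           ┏━━━━━━━━━━━━━━━━━━━━━━━━━━━━━━┓ 
┏━━━━━━━━━━┃ GameOfLife                   ┃ 
┃ SlidingPu┠──────────────────────────────┨ 
┠──────────┃Gen: 0                        ┃ 
┃┌────┬────┃·█··█·█·███········█··        ┃ 
┃│  1 │ 13 ┃··█··██··████···████··        ┃ 
┃├────┼────┃·█····█·███···████····        ┃ 
┃│  6 │ 15 ┃█··███████··········██        ┃ 
┃├────┼────┃███··········█········        ┃ 
┃│ 14 │  8 ┃█·█·█··██·█·█·····██··        ┃ 
┃├────┼────┃·······███·█·██·····█·        ┃ 
┃│ 10 │  5 ┃█··█···██·······█·····        ┃ 
┃└────┴────┗━━━━━━━━━━━━━━━━━━━━━━━━━━━━━━┛ 
┗━━━━━━━━━━━━━━━━━━━━━━┛                    
                                            


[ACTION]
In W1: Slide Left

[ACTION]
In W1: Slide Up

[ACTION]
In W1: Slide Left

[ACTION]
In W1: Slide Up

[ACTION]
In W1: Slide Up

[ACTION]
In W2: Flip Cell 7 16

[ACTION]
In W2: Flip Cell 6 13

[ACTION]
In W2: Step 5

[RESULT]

               ┃                     ┃      
               ┃                     ┃      
               ┃                     ┃      
           ┏━━━━━━━━━━━━━━━━━━━━━━━━━━━━━━┓ 
┏━━━━━━━━━━┃ GameOfLife                   ┃ 
┃ SlidingPu┠──────────────────────────────┨ 
┠──────────┃Gen: 5                        ┃ 
┃┌────┬────┃····██··██········███·        ┃ 
┃│  1 │ 13 ┃··█·················█·        ┃ 
┃├────┼────┃······················        ┃ 
┃│  6 │ 15 ┃··█·█··············█··        ┃ 
┃├────┼────┃██·█·███··············        ┃ 
┃│ 14 │  8 ┃███·····█·█······███··        ┃ 
┃├────┼────┃·····██·█·█······██···        ┃ 
┃│ 10 │  5 ┃·····█·····██·█·······        ┃ 
┃└────┴────┗━━━━━━━━━━━━━━━━━━━━━━━━━━━━━━┛ 
┗━━━━━━━━━━━━━━━━━━━━━━┛                    
                                            
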